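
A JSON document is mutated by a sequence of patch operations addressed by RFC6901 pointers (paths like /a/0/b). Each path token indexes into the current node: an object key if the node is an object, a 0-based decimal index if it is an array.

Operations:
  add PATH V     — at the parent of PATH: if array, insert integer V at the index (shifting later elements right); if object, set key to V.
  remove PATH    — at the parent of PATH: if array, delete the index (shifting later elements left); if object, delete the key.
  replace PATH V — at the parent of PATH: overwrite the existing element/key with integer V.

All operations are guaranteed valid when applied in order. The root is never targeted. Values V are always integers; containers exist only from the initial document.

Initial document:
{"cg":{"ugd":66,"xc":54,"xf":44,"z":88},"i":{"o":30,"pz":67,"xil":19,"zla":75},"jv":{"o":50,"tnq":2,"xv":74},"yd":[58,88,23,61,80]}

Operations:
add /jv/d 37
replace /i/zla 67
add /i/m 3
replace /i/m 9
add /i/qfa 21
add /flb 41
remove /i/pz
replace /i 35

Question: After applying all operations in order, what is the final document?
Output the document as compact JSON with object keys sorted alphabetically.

Answer: {"cg":{"ugd":66,"xc":54,"xf":44,"z":88},"flb":41,"i":35,"jv":{"d":37,"o":50,"tnq":2,"xv":74},"yd":[58,88,23,61,80]}

Derivation:
After op 1 (add /jv/d 37): {"cg":{"ugd":66,"xc":54,"xf":44,"z":88},"i":{"o":30,"pz":67,"xil":19,"zla":75},"jv":{"d":37,"o":50,"tnq":2,"xv":74},"yd":[58,88,23,61,80]}
After op 2 (replace /i/zla 67): {"cg":{"ugd":66,"xc":54,"xf":44,"z":88},"i":{"o":30,"pz":67,"xil":19,"zla":67},"jv":{"d":37,"o":50,"tnq":2,"xv":74},"yd":[58,88,23,61,80]}
After op 3 (add /i/m 3): {"cg":{"ugd":66,"xc":54,"xf":44,"z":88},"i":{"m":3,"o":30,"pz":67,"xil":19,"zla":67},"jv":{"d":37,"o":50,"tnq":2,"xv":74},"yd":[58,88,23,61,80]}
After op 4 (replace /i/m 9): {"cg":{"ugd":66,"xc":54,"xf":44,"z":88},"i":{"m":9,"o":30,"pz":67,"xil":19,"zla":67},"jv":{"d":37,"o":50,"tnq":2,"xv":74},"yd":[58,88,23,61,80]}
After op 5 (add /i/qfa 21): {"cg":{"ugd":66,"xc":54,"xf":44,"z":88},"i":{"m":9,"o":30,"pz":67,"qfa":21,"xil":19,"zla":67},"jv":{"d":37,"o":50,"tnq":2,"xv":74},"yd":[58,88,23,61,80]}
After op 6 (add /flb 41): {"cg":{"ugd":66,"xc":54,"xf":44,"z":88},"flb":41,"i":{"m":9,"o":30,"pz":67,"qfa":21,"xil":19,"zla":67},"jv":{"d":37,"o":50,"tnq":2,"xv":74},"yd":[58,88,23,61,80]}
After op 7 (remove /i/pz): {"cg":{"ugd":66,"xc":54,"xf":44,"z":88},"flb":41,"i":{"m":9,"o":30,"qfa":21,"xil":19,"zla":67},"jv":{"d":37,"o":50,"tnq":2,"xv":74},"yd":[58,88,23,61,80]}
After op 8 (replace /i 35): {"cg":{"ugd":66,"xc":54,"xf":44,"z":88},"flb":41,"i":35,"jv":{"d":37,"o":50,"tnq":2,"xv":74},"yd":[58,88,23,61,80]}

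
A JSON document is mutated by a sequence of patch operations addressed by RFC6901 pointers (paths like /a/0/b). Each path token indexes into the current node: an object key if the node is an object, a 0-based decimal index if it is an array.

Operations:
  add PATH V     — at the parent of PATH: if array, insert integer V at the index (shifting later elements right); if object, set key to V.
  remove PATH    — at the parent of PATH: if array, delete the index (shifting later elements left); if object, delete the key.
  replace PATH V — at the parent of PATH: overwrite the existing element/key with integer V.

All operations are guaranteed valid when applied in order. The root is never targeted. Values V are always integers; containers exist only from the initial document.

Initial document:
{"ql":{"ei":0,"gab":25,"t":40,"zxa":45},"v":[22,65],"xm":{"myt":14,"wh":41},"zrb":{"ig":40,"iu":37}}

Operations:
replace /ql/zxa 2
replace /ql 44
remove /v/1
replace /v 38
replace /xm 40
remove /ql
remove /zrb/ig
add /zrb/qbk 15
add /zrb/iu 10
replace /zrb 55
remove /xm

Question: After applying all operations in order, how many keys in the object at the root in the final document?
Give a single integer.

After op 1 (replace /ql/zxa 2): {"ql":{"ei":0,"gab":25,"t":40,"zxa":2},"v":[22,65],"xm":{"myt":14,"wh":41},"zrb":{"ig":40,"iu":37}}
After op 2 (replace /ql 44): {"ql":44,"v":[22,65],"xm":{"myt":14,"wh":41},"zrb":{"ig":40,"iu":37}}
After op 3 (remove /v/1): {"ql":44,"v":[22],"xm":{"myt":14,"wh":41},"zrb":{"ig":40,"iu":37}}
After op 4 (replace /v 38): {"ql":44,"v":38,"xm":{"myt":14,"wh":41},"zrb":{"ig":40,"iu":37}}
After op 5 (replace /xm 40): {"ql":44,"v":38,"xm":40,"zrb":{"ig":40,"iu":37}}
After op 6 (remove /ql): {"v":38,"xm":40,"zrb":{"ig":40,"iu":37}}
After op 7 (remove /zrb/ig): {"v":38,"xm":40,"zrb":{"iu":37}}
After op 8 (add /zrb/qbk 15): {"v":38,"xm":40,"zrb":{"iu":37,"qbk":15}}
After op 9 (add /zrb/iu 10): {"v":38,"xm":40,"zrb":{"iu":10,"qbk":15}}
After op 10 (replace /zrb 55): {"v":38,"xm":40,"zrb":55}
After op 11 (remove /xm): {"v":38,"zrb":55}
Size at the root: 2

Answer: 2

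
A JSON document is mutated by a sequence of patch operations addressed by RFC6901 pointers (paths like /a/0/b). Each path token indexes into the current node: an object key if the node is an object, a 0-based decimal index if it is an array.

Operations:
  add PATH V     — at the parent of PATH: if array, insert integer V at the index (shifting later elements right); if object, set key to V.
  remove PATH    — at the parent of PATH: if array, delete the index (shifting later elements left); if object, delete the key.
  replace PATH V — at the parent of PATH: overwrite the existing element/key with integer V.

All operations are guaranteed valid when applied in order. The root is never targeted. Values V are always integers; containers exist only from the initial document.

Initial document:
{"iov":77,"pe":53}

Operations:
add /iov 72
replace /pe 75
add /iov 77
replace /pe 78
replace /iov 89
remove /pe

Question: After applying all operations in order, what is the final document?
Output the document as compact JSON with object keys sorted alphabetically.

Answer: {"iov":89}

Derivation:
After op 1 (add /iov 72): {"iov":72,"pe":53}
After op 2 (replace /pe 75): {"iov":72,"pe":75}
After op 3 (add /iov 77): {"iov":77,"pe":75}
After op 4 (replace /pe 78): {"iov":77,"pe":78}
After op 5 (replace /iov 89): {"iov":89,"pe":78}
After op 6 (remove /pe): {"iov":89}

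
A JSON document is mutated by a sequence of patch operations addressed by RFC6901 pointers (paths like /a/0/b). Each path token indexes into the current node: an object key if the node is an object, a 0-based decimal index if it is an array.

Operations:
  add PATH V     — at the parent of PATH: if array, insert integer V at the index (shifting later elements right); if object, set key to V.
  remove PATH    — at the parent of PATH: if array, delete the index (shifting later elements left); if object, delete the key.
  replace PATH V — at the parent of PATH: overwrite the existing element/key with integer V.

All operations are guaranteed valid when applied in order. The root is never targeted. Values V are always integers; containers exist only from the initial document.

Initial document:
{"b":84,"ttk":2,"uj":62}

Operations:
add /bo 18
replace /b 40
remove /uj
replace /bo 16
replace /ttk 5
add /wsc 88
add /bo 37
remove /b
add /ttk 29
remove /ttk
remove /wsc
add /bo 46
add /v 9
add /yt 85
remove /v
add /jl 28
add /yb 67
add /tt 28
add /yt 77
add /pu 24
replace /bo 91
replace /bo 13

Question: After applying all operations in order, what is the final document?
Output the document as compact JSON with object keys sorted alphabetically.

After op 1 (add /bo 18): {"b":84,"bo":18,"ttk":2,"uj":62}
After op 2 (replace /b 40): {"b":40,"bo":18,"ttk":2,"uj":62}
After op 3 (remove /uj): {"b":40,"bo":18,"ttk":2}
After op 4 (replace /bo 16): {"b":40,"bo":16,"ttk":2}
After op 5 (replace /ttk 5): {"b":40,"bo":16,"ttk":5}
After op 6 (add /wsc 88): {"b":40,"bo":16,"ttk":5,"wsc":88}
After op 7 (add /bo 37): {"b":40,"bo":37,"ttk":5,"wsc":88}
After op 8 (remove /b): {"bo":37,"ttk":5,"wsc":88}
After op 9 (add /ttk 29): {"bo":37,"ttk":29,"wsc":88}
After op 10 (remove /ttk): {"bo":37,"wsc":88}
After op 11 (remove /wsc): {"bo":37}
After op 12 (add /bo 46): {"bo":46}
After op 13 (add /v 9): {"bo":46,"v":9}
After op 14 (add /yt 85): {"bo":46,"v":9,"yt":85}
After op 15 (remove /v): {"bo":46,"yt":85}
After op 16 (add /jl 28): {"bo":46,"jl":28,"yt":85}
After op 17 (add /yb 67): {"bo":46,"jl":28,"yb":67,"yt":85}
After op 18 (add /tt 28): {"bo":46,"jl":28,"tt":28,"yb":67,"yt":85}
After op 19 (add /yt 77): {"bo":46,"jl":28,"tt":28,"yb":67,"yt":77}
After op 20 (add /pu 24): {"bo":46,"jl":28,"pu":24,"tt":28,"yb":67,"yt":77}
After op 21 (replace /bo 91): {"bo":91,"jl":28,"pu":24,"tt":28,"yb":67,"yt":77}
After op 22 (replace /bo 13): {"bo":13,"jl":28,"pu":24,"tt":28,"yb":67,"yt":77}

Answer: {"bo":13,"jl":28,"pu":24,"tt":28,"yb":67,"yt":77}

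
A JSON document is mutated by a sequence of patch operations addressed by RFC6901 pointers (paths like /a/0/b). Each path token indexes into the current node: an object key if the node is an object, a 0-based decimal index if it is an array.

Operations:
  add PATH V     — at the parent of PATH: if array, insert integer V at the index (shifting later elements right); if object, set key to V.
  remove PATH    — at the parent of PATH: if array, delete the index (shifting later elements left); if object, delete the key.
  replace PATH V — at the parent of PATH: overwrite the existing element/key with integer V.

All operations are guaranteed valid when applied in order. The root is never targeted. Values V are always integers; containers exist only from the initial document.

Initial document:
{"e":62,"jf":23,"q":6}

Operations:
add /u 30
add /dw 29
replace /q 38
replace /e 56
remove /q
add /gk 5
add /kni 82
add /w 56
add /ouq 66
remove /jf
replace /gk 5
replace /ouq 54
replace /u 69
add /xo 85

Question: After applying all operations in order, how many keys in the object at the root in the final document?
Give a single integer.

After op 1 (add /u 30): {"e":62,"jf":23,"q":6,"u":30}
After op 2 (add /dw 29): {"dw":29,"e":62,"jf":23,"q":6,"u":30}
After op 3 (replace /q 38): {"dw":29,"e":62,"jf":23,"q":38,"u":30}
After op 4 (replace /e 56): {"dw":29,"e":56,"jf":23,"q":38,"u":30}
After op 5 (remove /q): {"dw":29,"e":56,"jf":23,"u":30}
After op 6 (add /gk 5): {"dw":29,"e":56,"gk":5,"jf":23,"u":30}
After op 7 (add /kni 82): {"dw":29,"e":56,"gk":5,"jf":23,"kni":82,"u":30}
After op 8 (add /w 56): {"dw":29,"e":56,"gk":5,"jf":23,"kni":82,"u":30,"w":56}
After op 9 (add /ouq 66): {"dw":29,"e":56,"gk":5,"jf":23,"kni":82,"ouq":66,"u":30,"w":56}
After op 10 (remove /jf): {"dw":29,"e":56,"gk":5,"kni":82,"ouq":66,"u":30,"w":56}
After op 11 (replace /gk 5): {"dw":29,"e":56,"gk":5,"kni":82,"ouq":66,"u":30,"w":56}
After op 12 (replace /ouq 54): {"dw":29,"e":56,"gk":5,"kni":82,"ouq":54,"u":30,"w":56}
After op 13 (replace /u 69): {"dw":29,"e":56,"gk":5,"kni":82,"ouq":54,"u":69,"w":56}
After op 14 (add /xo 85): {"dw":29,"e":56,"gk":5,"kni":82,"ouq":54,"u":69,"w":56,"xo":85}
Size at the root: 8

Answer: 8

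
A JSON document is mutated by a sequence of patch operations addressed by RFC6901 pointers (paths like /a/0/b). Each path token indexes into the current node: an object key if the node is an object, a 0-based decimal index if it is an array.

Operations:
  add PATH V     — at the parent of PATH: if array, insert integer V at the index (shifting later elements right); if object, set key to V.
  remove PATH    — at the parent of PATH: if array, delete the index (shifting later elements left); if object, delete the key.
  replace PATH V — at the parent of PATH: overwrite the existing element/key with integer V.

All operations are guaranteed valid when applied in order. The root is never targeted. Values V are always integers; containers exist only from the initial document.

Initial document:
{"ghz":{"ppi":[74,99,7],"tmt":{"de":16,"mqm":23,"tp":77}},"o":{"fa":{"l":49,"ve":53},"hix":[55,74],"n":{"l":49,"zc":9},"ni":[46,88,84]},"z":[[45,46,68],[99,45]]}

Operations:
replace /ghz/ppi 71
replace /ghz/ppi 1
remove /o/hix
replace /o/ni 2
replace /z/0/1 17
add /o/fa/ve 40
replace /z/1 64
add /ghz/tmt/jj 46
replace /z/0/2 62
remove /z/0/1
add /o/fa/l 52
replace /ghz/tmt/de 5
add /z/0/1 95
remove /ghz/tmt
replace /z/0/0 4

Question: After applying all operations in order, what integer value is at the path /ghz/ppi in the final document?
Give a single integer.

After op 1 (replace /ghz/ppi 71): {"ghz":{"ppi":71,"tmt":{"de":16,"mqm":23,"tp":77}},"o":{"fa":{"l":49,"ve":53},"hix":[55,74],"n":{"l":49,"zc":9},"ni":[46,88,84]},"z":[[45,46,68],[99,45]]}
After op 2 (replace /ghz/ppi 1): {"ghz":{"ppi":1,"tmt":{"de":16,"mqm":23,"tp":77}},"o":{"fa":{"l":49,"ve":53},"hix":[55,74],"n":{"l":49,"zc":9},"ni":[46,88,84]},"z":[[45,46,68],[99,45]]}
After op 3 (remove /o/hix): {"ghz":{"ppi":1,"tmt":{"de":16,"mqm":23,"tp":77}},"o":{"fa":{"l":49,"ve":53},"n":{"l":49,"zc":9},"ni":[46,88,84]},"z":[[45,46,68],[99,45]]}
After op 4 (replace /o/ni 2): {"ghz":{"ppi":1,"tmt":{"de":16,"mqm":23,"tp":77}},"o":{"fa":{"l":49,"ve":53},"n":{"l":49,"zc":9},"ni":2},"z":[[45,46,68],[99,45]]}
After op 5 (replace /z/0/1 17): {"ghz":{"ppi":1,"tmt":{"de":16,"mqm":23,"tp":77}},"o":{"fa":{"l":49,"ve":53},"n":{"l":49,"zc":9},"ni":2},"z":[[45,17,68],[99,45]]}
After op 6 (add /o/fa/ve 40): {"ghz":{"ppi":1,"tmt":{"de":16,"mqm":23,"tp":77}},"o":{"fa":{"l":49,"ve":40},"n":{"l":49,"zc":9},"ni":2},"z":[[45,17,68],[99,45]]}
After op 7 (replace /z/1 64): {"ghz":{"ppi":1,"tmt":{"de":16,"mqm":23,"tp":77}},"o":{"fa":{"l":49,"ve":40},"n":{"l":49,"zc":9},"ni":2},"z":[[45,17,68],64]}
After op 8 (add /ghz/tmt/jj 46): {"ghz":{"ppi":1,"tmt":{"de":16,"jj":46,"mqm":23,"tp":77}},"o":{"fa":{"l":49,"ve":40},"n":{"l":49,"zc":9},"ni":2},"z":[[45,17,68],64]}
After op 9 (replace /z/0/2 62): {"ghz":{"ppi":1,"tmt":{"de":16,"jj":46,"mqm":23,"tp":77}},"o":{"fa":{"l":49,"ve":40},"n":{"l":49,"zc":9},"ni":2},"z":[[45,17,62],64]}
After op 10 (remove /z/0/1): {"ghz":{"ppi":1,"tmt":{"de":16,"jj":46,"mqm":23,"tp":77}},"o":{"fa":{"l":49,"ve":40},"n":{"l":49,"zc":9},"ni":2},"z":[[45,62],64]}
After op 11 (add /o/fa/l 52): {"ghz":{"ppi":1,"tmt":{"de":16,"jj":46,"mqm":23,"tp":77}},"o":{"fa":{"l":52,"ve":40},"n":{"l":49,"zc":9},"ni":2},"z":[[45,62],64]}
After op 12 (replace /ghz/tmt/de 5): {"ghz":{"ppi":1,"tmt":{"de":5,"jj":46,"mqm":23,"tp":77}},"o":{"fa":{"l":52,"ve":40},"n":{"l":49,"zc":9},"ni":2},"z":[[45,62],64]}
After op 13 (add /z/0/1 95): {"ghz":{"ppi":1,"tmt":{"de":5,"jj":46,"mqm":23,"tp":77}},"o":{"fa":{"l":52,"ve":40},"n":{"l":49,"zc":9},"ni":2},"z":[[45,95,62],64]}
After op 14 (remove /ghz/tmt): {"ghz":{"ppi":1},"o":{"fa":{"l":52,"ve":40},"n":{"l":49,"zc":9},"ni":2},"z":[[45,95,62],64]}
After op 15 (replace /z/0/0 4): {"ghz":{"ppi":1},"o":{"fa":{"l":52,"ve":40},"n":{"l":49,"zc":9},"ni":2},"z":[[4,95,62],64]}
Value at /ghz/ppi: 1

Answer: 1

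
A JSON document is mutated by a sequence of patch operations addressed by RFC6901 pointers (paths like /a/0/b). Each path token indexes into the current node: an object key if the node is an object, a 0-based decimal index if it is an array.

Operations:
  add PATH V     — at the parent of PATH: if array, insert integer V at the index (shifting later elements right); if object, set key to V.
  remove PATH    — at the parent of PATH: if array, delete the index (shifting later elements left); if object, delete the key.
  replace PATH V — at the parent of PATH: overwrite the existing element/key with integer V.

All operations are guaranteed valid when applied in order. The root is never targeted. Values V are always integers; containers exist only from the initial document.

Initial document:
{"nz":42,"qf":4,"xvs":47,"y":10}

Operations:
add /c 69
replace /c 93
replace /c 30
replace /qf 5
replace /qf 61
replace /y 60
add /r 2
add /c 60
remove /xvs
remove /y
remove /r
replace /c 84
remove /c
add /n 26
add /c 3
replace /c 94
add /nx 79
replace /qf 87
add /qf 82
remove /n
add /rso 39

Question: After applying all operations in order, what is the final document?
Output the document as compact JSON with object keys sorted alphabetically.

After op 1 (add /c 69): {"c":69,"nz":42,"qf":4,"xvs":47,"y":10}
After op 2 (replace /c 93): {"c":93,"nz":42,"qf":4,"xvs":47,"y":10}
After op 3 (replace /c 30): {"c":30,"nz":42,"qf":4,"xvs":47,"y":10}
After op 4 (replace /qf 5): {"c":30,"nz":42,"qf":5,"xvs":47,"y":10}
After op 5 (replace /qf 61): {"c":30,"nz":42,"qf":61,"xvs":47,"y":10}
After op 6 (replace /y 60): {"c":30,"nz":42,"qf":61,"xvs":47,"y":60}
After op 7 (add /r 2): {"c":30,"nz":42,"qf":61,"r":2,"xvs":47,"y":60}
After op 8 (add /c 60): {"c":60,"nz":42,"qf":61,"r":2,"xvs":47,"y":60}
After op 9 (remove /xvs): {"c":60,"nz":42,"qf":61,"r":2,"y":60}
After op 10 (remove /y): {"c":60,"nz":42,"qf":61,"r":2}
After op 11 (remove /r): {"c":60,"nz":42,"qf":61}
After op 12 (replace /c 84): {"c":84,"nz":42,"qf":61}
After op 13 (remove /c): {"nz":42,"qf":61}
After op 14 (add /n 26): {"n":26,"nz":42,"qf":61}
After op 15 (add /c 3): {"c":3,"n":26,"nz":42,"qf":61}
After op 16 (replace /c 94): {"c":94,"n":26,"nz":42,"qf":61}
After op 17 (add /nx 79): {"c":94,"n":26,"nx":79,"nz":42,"qf":61}
After op 18 (replace /qf 87): {"c":94,"n":26,"nx":79,"nz":42,"qf":87}
After op 19 (add /qf 82): {"c":94,"n":26,"nx":79,"nz":42,"qf":82}
After op 20 (remove /n): {"c":94,"nx":79,"nz":42,"qf":82}
After op 21 (add /rso 39): {"c":94,"nx":79,"nz":42,"qf":82,"rso":39}

Answer: {"c":94,"nx":79,"nz":42,"qf":82,"rso":39}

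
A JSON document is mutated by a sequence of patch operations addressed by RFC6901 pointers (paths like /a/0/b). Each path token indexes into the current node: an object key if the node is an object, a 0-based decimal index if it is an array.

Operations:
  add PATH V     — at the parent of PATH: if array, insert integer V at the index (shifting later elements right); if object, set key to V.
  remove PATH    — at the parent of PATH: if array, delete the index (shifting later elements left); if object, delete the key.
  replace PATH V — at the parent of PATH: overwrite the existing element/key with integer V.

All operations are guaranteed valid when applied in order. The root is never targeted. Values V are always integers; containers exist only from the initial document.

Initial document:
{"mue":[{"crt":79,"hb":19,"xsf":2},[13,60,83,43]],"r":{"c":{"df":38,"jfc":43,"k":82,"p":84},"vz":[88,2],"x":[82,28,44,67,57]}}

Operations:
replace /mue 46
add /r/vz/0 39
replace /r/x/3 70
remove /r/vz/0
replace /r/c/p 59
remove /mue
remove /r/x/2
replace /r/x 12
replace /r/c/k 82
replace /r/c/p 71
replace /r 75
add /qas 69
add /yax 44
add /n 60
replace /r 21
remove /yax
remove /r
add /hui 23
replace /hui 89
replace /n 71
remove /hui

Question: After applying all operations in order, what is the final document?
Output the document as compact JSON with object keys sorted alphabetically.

After op 1 (replace /mue 46): {"mue":46,"r":{"c":{"df":38,"jfc":43,"k":82,"p":84},"vz":[88,2],"x":[82,28,44,67,57]}}
After op 2 (add /r/vz/0 39): {"mue":46,"r":{"c":{"df":38,"jfc":43,"k":82,"p":84},"vz":[39,88,2],"x":[82,28,44,67,57]}}
After op 3 (replace /r/x/3 70): {"mue":46,"r":{"c":{"df":38,"jfc":43,"k":82,"p":84},"vz":[39,88,2],"x":[82,28,44,70,57]}}
After op 4 (remove /r/vz/0): {"mue":46,"r":{"c":{"df":38,"jfc":43,"k":82,"p":84},"vz":[88,2],"x":[82,28,44,70,57]}}
After op 5 (replace /r/c/p 59): {"mue":46,"r":{"c":{"df":38,"jfc":43,"k":82,"p":59},"vz":[88,2],"x":[82,28,44,70,57]}}
After op 6 (remove /mue): {"r":{"c":{"df":38,"jfc":43,"k":82,"p":59},"vz":[88,2],"x":[82,28,44,70,57]}}
After op 7 (remove /r/x/2): {"r":{"c":{"df":38,"jfc":43,"k":82,"p":59},"vz":[88,2],"x":[82,28,70,57]}}
After op 8 (replace /r/x 12): {"r":{"c":{"df":38,"jfc":43,"k":82,"p":59},"vz":[88,2],"x":12}}
After op 9 (replace /r/c/k 82): {"r":{"c":{"df":38,"jfc":43,"k":82,"p":59},"vz":[88,2],"x":12}}
After op 10 (replace /r/c/p 71): {"r":{"c":{"df":38,"jfc":43,"k":82,"p":71},"vz":[88,2],"x":12}}
After op 11 (replace /r 75): {"r":75}
After op 12 (add /qas 69): {"qas":69,"r":75}
After op 13 (add /yax 44): {"qas":69,"r":75,"yax":44}
After op 14 (add /n 60): {"n":60,"qas":69,"r":75,"yax":44}
After op 15 (replace /r 21): {"n":60,"qas":69,"r":21,"yax":44}
After op 16 (remove /yax): {"n":60,"qas":69,"r":21}
After op 17 (remove /r): {"n":60,"qas":69}
After op 18 (add /hui 23): {"hui":23,"n":60,"qas":69}
After op 19 (replace /hui 89): {"hui":89,"n":60,"qas":69}
After op 20 (replace /n 71): {"hui":89,"n":71,"qas":69}
After op 21 (remove /hui): {"n":71,"qas":69}

Answer: {"n":71,"qas":69}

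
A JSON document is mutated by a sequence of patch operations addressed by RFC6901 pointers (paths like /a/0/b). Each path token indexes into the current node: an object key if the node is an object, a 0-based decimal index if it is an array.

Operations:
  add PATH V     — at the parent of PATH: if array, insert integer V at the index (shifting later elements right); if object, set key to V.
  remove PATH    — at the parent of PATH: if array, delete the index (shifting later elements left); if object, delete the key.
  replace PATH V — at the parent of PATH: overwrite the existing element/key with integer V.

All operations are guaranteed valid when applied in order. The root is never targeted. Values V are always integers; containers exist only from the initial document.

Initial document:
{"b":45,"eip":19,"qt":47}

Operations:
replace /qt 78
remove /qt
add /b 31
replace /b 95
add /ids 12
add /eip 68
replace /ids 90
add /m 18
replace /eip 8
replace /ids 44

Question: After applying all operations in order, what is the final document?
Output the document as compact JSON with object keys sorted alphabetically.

After op 1 (replace /qt 78): {"b":45,"eip":19,"qt":78}
After op 2 (remove /qt): {"b":45,"eip":19}
After op 3 (add /b 31): {"b":31,"eip":19}
After op 4 (replace /b 95): {"b":95,"eip":19}
After op 5 (add /ids 12): {"b":95,"eip":19,"ids":12}
After op 6 (add /eip 68): {"b":95,"eip":68,"ids":12}
After op 7 (replace /ids 90): {"b":95,"eip":68,"ids":90}
After op 8 (add /m 18): {"b":95,"eip":68,"ids":90,"m":18}
After op 9 (replace /eip 8): {"b":95,"eip":8,"ids":90,"m":18}
After op 10 (replace /ids 44): {"b":95,"eip":8,"ids":44,"m":18}

Answer: {"b":95,"eip":8,"ids":44,"m":18}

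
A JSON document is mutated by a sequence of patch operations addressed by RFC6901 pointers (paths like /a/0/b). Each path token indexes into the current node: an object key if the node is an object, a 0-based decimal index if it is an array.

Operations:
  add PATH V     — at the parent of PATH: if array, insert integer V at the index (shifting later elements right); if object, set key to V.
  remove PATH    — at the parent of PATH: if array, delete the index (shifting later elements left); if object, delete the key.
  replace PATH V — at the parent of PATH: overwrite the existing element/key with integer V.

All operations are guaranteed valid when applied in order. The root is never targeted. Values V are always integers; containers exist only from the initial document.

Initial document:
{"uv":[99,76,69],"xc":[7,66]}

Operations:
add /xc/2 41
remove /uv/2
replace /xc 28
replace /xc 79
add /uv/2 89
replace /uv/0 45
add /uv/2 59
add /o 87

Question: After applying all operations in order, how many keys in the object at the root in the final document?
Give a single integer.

After op 1 (add /xc/2 41): {"uv":[99,76,69],"xc":[7,66,41]}
After op 2 (remove /uv/2): {"uv":[99,76],"xc":[7,66,41]}
After op 3 (replace /xc 28): {"uv":[99,76],"xc":28}
After op 4 (replace /xc 79): {"uv":[99,76],"xc":79}
After op 5 (add /uv/2 89): {"uv":[99,76,89],"xc":79}
After op 6 (replace /uv/0 45): {"uv":[45,76,89],"xc":79}
After op 7 (add /uv/2 59): {"uv":[45,76,59,89],"xc":79}
After op 8 (add /o 87): {"o":87,"uv":[45,76,59,89],"xc":79}
Size at the root: 3

Answer: 3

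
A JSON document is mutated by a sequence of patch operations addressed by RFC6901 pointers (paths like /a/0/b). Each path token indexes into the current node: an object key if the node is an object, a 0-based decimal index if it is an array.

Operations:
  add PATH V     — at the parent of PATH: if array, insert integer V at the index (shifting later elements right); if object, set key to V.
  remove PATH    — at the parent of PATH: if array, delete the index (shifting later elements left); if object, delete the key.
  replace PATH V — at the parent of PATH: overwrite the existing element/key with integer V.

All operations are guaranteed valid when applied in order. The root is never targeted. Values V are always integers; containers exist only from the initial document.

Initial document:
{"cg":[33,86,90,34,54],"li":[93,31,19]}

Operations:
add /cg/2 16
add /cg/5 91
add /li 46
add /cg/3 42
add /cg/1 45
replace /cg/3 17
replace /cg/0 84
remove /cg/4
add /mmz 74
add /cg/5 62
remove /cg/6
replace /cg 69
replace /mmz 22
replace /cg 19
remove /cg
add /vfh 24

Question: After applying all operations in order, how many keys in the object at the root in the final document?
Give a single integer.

After op 1 (add /cg/2 16): {"cg":[33,86,16,90,34,54],"li":[93,31,19]}
After op 2 (add /cg/5 91): {"cg":[33,86,16,90,34,91,54],"li":[93,31,19]}
After op 3 (add /li 46): {"cg":[33,86,16,90,34,91,54],"li":46}
After op 4 (add /cg/3 42): {"cg":[33,86,16,42,90,34,91,54],"li":46}
After op 5 (add /cg/1 45): {"cg":[33,45,86,16,42,90,34,91,54],"li":46}
After op 6 (replace /cg/3 17): {"cg":[33,45,86,17,42,90,34,91,54],"li":46}
After op 7 (replace /cg/0 84): {"cg":[84,45,86,17,42,90,34,91,54],"li":46}
After op 8 (remove /cg/4): {"cg":[84,45,86,17,90,34,91,54],"li":46}
After op 9 (add /mmz 74): {"cg":[84,45,86,17,90,34,91,54],"li":46,"mmz":74}
After op 10 (add /cg/5 62): {"cg":[84,45,86,17,90,62,34,91,54],"li":46,"mmz":74}
After op 11 (remove /cg/6): {"cg":[84,45,86,17,90,62,91,54],"li":46,"mmz":74}
After op 12 (replace /cg 69): {"cg":69,"li":46,"mmz":74}
After op 13 (replace /mmz 22): {"cg":69,"li":46,"mmz":22}
After op 14 (replace /cg 19): {"cg":19,"li":46,"mmz":22}
After op 15 (remove /cg): {"li":46,"mmz":22}
After op 16 (add /vfh 24): {"li":46,"mmz":22,"vfh":24}
Size at the root: 3

Answer: 3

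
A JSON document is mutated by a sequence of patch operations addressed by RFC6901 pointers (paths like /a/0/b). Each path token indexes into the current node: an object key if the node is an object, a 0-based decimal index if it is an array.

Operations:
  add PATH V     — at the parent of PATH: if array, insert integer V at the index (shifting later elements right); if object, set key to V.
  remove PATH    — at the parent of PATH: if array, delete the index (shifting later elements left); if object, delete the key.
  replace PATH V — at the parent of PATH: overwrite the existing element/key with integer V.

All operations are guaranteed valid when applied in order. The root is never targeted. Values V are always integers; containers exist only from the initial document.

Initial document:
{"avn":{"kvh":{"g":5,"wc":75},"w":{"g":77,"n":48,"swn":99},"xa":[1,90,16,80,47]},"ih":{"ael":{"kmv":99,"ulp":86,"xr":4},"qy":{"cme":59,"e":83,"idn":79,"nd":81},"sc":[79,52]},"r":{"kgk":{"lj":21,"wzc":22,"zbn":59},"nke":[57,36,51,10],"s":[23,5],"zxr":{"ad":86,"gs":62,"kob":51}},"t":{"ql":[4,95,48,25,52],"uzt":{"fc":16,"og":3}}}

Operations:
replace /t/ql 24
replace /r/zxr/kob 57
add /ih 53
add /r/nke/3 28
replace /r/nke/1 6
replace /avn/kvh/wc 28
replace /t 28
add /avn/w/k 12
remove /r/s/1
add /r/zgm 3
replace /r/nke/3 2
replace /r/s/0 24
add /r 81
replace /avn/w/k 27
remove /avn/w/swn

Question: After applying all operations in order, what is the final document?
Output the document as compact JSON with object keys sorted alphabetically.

Answer: {"avn":{"kvh":{"g":5,"wc":28},"w":{"g":77,"k":27,"n":48},"xa":[1,90,16,80,47]},"ih":53,"r":81,"t":28}

Derivation:
After op 1 (replace /t/ql 24): {"avn":{"kvh":{"g":5,"wc":75},"w":{"g":77,"n":48,"swn":99},"xa":[1,90,16,80,47]},"ih":{"ael":{"kmv":99,"ulp":86,"xr":4},"qy":{"cme":59,"e":83,"idn":79,"nd":81},"sc":[79,52]},"r":{"kgk":{"lj":21,"wzc":22,"zbn":59},"nke":[57,36,51,10],"s":[23,5],"zxr":{"ad":86,"gs":62,"kob":51}},"t":{"ql":24,"uzt":{"fc":16,"og":3}}}
After op 2 (replace /r/zxr/kob 57): {"avn":{"kvh":{"g":5,"wc":75},"w":{"g":77,"n":48,"swn":99},"xa":[1,90,16,80,47]},"ih":{"ael":{"kmv":99,"ulp":86,"xr":4},"qy":{"cme":59,"e":83,"idn":79,"nd":81},"sc":[79,52]},"r":{"kgk":{"lj":21,"wzc":22,"zbn":59},"nke":[57,36,51,10],"s":[23,5],"zxr":{"ad":86,"gs":62,"kob":57}},"t":{"ql":24,"uzt":{"fc":16,"og":3}}}
After op 3 (add /ih 53): {"avn":{"kvh":{"g":5,"wc":75},"w":{"g":77,"n":48,"swn":99},"xa":[1,90,16,80,47]},"ih":53,"r":{"kgk":{"lj":21,"wzc":22,"zbn":59},"nke":[57,36,51,10],"s":[23,5],"zxr":{"ad":86,"gs":62,"kob":57}},"t":{"ql":24,"uzt":{"fc":16,"og":3}}}
After op 4 (add /r/nke/3 28): {"avn":{"kvh":{"g":5,"wc":75},"w":{"g":77,"n":48,"swn":99},"xa":[1,90,16,80,47]},"ih":53,"r":{"kgk":{"lj":21,"wzc":22,"zbn":59},"nke":[57,36,51,28,10],"s":[23,5],"zxr":{"ad":86,"gs":62,"kob":57}},"t":{"ql":24,"uzt":{"fc":16,"og":3}}}
After op 5 (replace /r/nke/1 6): {"avn":{"kvh":{"g":5,"wc":75},"w":{"g":77,"n":48,"swn":99},"xa":[1,90,16,80,47]},"ih":53,"r":{"kgk":{"lj":21,"wzc":22,"zbn":59},"nke":[57,6,51,28,10],"s":[23,5],"zxr":{"ad":86,"gs":62,"kob":57}},"t":{"ql":24,"uzt":{"fc":16,"og":3}}}
After op 6 (replace /avn/kvh/wc 28): {"avn":{"kvh":{"g":5,"wc":28},"w":{"g":77,"n":48,"swn":99},"xa":[1,90,16,80,47]},"ih":53,"r":{"kgk":{"lj":21,"wzc":22,"zbn":59},"nke":[57,6,51,28,10],"s":[23,5],"zxr":{"ad":86,"gs":62,"kob":57}},"t":{"ql":24,"uzt":{"fc":16,"og":3}}}
After op 7 (replace /t 28): {"avn":{"kvh":{"g":5,"wc":28},"w":{"g":77,"n":48,"swn":99},"xa":[1,90,16,80,47]},"ih":53,"r":{"kgk":{"lj":21,"wzc":22,"zbn":59},"nke":[57,6,51,28,10],"s":[23,5],"zxr":{"ad":86,"gs":62,"kob":57}},"t":28}
After op 8 (add /avn/w/k 12): {"avn":{"kvh":{"g":5,"wc":28},"w":{"g":77,"k":12,"n":48,"swn":99},"xa":[1,90,16,80,47]},"ih":53,"r":{"kgk":{"lj":21,"wzc":22,"zbn":59},"nke":[57,6,51,28,10],"s":[23,5],"zxr":{"ad":86,"gs":62,"kob":57}},"t":28}
After op 9 (remove /r/s/1): {"avn":{"kvh":{"g":5,"wc":28},"w":{"g":77,"k":12,"n":48,"swn":99},"xa":[1,90,16,80,47]},"ih":53,"r":{"kgk":{"lj":21,"wzc":22,"zbn":59},"nke":[57,6,51,28,10],"s":[23],"zxr":{"ad":86,"gs":62,"kob":57}},"t":28}
After op 10 (add /r/zgm 3): {"avn":{"kvh":{"g":5,"wc":28},"w":{"g":77,"k":12,"n":48,"swn":99},"xa":[1,90,16,80,47]},"ih":53,"r":{"kgk":{"lj":21,"wzc":22,"zbn":59},"nke":[57,6,51,28,10],"s":[23],"zgm":3,"zxr":{"ad":86,"gs":62,"kob":57}},"t":28}
After op 11 (replace /r/nke/3 2): {"avn":{"kvh":{"g":5,"wc":28},"w":{"g":77,"k":12,"n":48,"swn":99},"xa":[1,90,16,80,47]},"ih":53,"r":{"kgk":{"lj":21,"wzc":22,"zbn":59},"nke":[57,6,51,2,10],"s":[23],"zgm":3,"zxr":{"ad":86,"gs":62,"kob":57}},"t":28}
After op 12 (replace /r/s/0 24): {"avn":{"kvh":{"g":5,"wc":28},"w":{"g":77,"k":12,"n":48,"swn":99},"xa":[1,90,16,80,47]},"ih":53,"r":{"kgk":{"lj":21,"wzc":22,"zbn":59},"nke":[57,6,51,2,10],"s":[24],"zgm":3,"zxr":{"ad":86,"gs":62,"kob":57}},"t":28}
After op 13 (add /r 81): {"avn":{"kvh":{"g":5,"wc":28},"w":{"g":77,"k":12,"n":48,"swn":99},"xa":[1,90,16,80,47]},"ih":53,"r":81,"t":28}
After op 14 (replace /avn/w/k 27): {"avn":{"kvh":{"g":5,"wc":28},"w":{"g":77,"k":27,"n":48,"swn":99},"xa":[1,90,16,80,47]},"ih":53,"r":81,"t":28}
After op 15 (remove /avn/w/swn): {"avn":{"kvh":{"g":5,"wc":28},"w":{"g":77,"k":27,"n":48},"xa":[1,90,16,80,47]},"ih":53,"r":81,"t":28}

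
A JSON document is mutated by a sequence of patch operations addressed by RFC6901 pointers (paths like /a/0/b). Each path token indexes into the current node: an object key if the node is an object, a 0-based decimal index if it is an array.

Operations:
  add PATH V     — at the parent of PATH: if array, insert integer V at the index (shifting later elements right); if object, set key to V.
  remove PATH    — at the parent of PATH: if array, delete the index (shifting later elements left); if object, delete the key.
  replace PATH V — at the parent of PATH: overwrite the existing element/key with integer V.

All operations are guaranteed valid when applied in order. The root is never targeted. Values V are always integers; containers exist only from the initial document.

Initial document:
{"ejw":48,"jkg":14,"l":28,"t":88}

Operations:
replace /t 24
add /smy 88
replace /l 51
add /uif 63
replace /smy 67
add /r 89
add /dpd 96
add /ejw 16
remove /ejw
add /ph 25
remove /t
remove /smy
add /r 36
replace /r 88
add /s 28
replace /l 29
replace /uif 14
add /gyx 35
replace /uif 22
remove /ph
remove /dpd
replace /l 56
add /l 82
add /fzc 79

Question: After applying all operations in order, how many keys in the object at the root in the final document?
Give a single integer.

Answer: 7

Derivation:
After op 1 (replace /t 24): {"ejw":48,"jkg":14,"l":28,"t":24}
After op 2 (add /smy 88): {"ejw":48,"jkg":14,"l":28,"smy":88,"t":24}
After op 3 (replace /l 51): {"ejw":48,"jkg":14,"l":51,"smy":88,"t":24}
After op 4 (add /uif 63): {"ejw":48,"jkg":14,"l":51,"smy":88,"t":24,"uif":63}
After op 5 (replace /smy 67): {"ejw":48,"jkg":14,"l":51,"smy":67,"t":24,"uif":63}
After op 6 (add /r 89): {"ejw":48,"jkg":14,"l":51,"r":89,"smy":67,"t":24,"uif":63}
After op 7 (add /dpd 96): {"dpd":96,"ejw":48,"jkg":14,"l":51,"r":89,"smy":67,"t":24,"uif":63}
After op 8 (add /ejw 16): {"dpd":96,"ejw":16,"jkg":14,"l":51,"r":89,"smy":67,"t":24,"uif":63}
After op 9 (remove /ejw): {"dpd":96,"jkg":14,"l":51,"r":89,"smy":67,"t":24,"uif":63}
After op 10 (add /ph 25): {"dpd":96,"jkg":14,"l":51,"ph":25,"r":89,"smy":67,"t":24,"uif":63}
After op 11 (remove /t): {"dpd":96,"jkg":14,"l":51,"ph":25,"r":89,"smy":67,"uif":63}
After op 12 (remove /smy): {"dpd":96,"jkg":14,"l":51,"ph":25,"r":89,"uif":63}
After op 13 (add /r 36): {"dpd":96,"jkg":14,"l":51,"ph":25,"r":36,"uif":63}
After op 14 (replace /r 88): {"dpd":96,"jkg":14,"l":51,"ph":25,"r":88,"uif":63}
After op 15 (add /s 28): {"dpd":96,"jkg":14,"l":51,"ph":25,"r":88,"s":28,"uif":63}
After op 16 (replace /l 29): {"dpd":96,"jkg":14,"l":29,"ph":25,"r":88,"s":28,"uif":63}
After op 17 (replace /uif 14): {"dpd":96,"jkg":14,"l":29,"ph":25,"r":88,"s":28,"uif":14}
After op 18 (add /gyx 35): {"dpd":96,"gyx":35,"jkg":14,"l":29,"ph":25,"r":88,"s":28,"uif":14}
After op 19 (replace /uif 22): {"dpd":96,"gyx":35,"jkg":14,"l":29,"ph":25,"r":88,"s":28,"uif":22}
After op 20 (remove /ph): {"dpd":96,"gyx":35,"jkg":14,"l":29,"r":88,"s":28,"uif":22}
After op 21 (remove /dpd): {"gyx":35,"jkg":14,"l":29,"r":88,"s":28,"uif":22}
After op 22 (replace /l 56): {"gyx":35,"jkg":14,"l":56,"r":88,"s":28,"uif":22}
After op 23 (add /l 82): {"gyx":35,"jkg":14,"l":82,"r":88,"s":28,"uif":22}
After op 24 (add /fzc 79): {"fzc":79,"gyx":35,"jkg":14,"l":82,"r":88,"s":28,"uif":22}
Size at the root: 7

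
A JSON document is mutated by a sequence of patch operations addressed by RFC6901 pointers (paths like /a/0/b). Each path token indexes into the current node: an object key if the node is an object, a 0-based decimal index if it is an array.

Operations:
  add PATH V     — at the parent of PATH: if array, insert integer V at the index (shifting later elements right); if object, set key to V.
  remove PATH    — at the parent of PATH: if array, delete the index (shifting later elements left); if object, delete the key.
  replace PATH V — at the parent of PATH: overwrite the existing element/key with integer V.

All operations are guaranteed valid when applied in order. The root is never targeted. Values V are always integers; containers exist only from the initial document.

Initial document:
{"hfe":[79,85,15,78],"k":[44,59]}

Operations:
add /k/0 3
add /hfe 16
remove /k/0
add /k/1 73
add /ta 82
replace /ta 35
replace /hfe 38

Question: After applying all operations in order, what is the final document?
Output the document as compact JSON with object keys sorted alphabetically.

Answer: {"hfe":38,"k":[44,73,59],"ta":35}

Derivation:
After op 1 (add /k/0 3): {"hfe":[79,85,15,78],"k":[3,44,59]}
After op 2 (add /hfe 16): {"hfe":16,"k":[3,44,59]}
After op 3 (remove /k/0): {"hfe":16,"k":[44,59]}
After op 4 (add /k/1 73): {"hfe":16,"k":[44,73,59]}
After op 5 (add /ta 82): {"hfe":16,"k":[44,73,59],"ta":82}
After op 6 (replace /ta 35): {"hfe":16,"k":[44,73,59],"ta":35}
After op 7 (replace /hfe 38): {"hfe":38,"k":[44,73,59],"ta":35}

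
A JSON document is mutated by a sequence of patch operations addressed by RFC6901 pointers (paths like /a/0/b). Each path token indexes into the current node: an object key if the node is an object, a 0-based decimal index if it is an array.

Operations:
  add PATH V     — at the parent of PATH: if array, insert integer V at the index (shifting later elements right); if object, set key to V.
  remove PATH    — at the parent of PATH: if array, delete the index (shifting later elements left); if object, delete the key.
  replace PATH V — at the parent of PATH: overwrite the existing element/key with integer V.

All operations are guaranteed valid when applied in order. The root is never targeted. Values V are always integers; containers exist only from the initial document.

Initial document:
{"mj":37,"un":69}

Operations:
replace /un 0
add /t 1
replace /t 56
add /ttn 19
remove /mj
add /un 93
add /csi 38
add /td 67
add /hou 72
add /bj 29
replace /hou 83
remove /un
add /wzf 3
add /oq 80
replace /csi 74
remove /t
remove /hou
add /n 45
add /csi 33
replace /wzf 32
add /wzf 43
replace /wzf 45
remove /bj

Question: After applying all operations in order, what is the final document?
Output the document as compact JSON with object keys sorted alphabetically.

After op 1 (replace /un 0): {"mj":37,"un":0}
After op 2 (add /t 1): {"mj":37,"t":1,"un":0}
After op 3 (replace /t 56): {"mj":37,"t":56,"un":0}
After op 4 (add /ttn 19): {"mj":37,"t":56,"ttn":19,"un":0}
After op 5 (remove /mj): {"t":56,"ttn":19,"un":0}
After op 6 (add /un 93): {"t":56,"ttn":19,"un":93}
After op 7 (add /csi 38): {"csi":38,"t":56,"ttn":19,"un":93}
After op 8 (add /td 67): {"csi":38,"t":56,"td":67,"ttn":19,"un":93}
After op 9 (add /hou 72): {"csi":38,"hou":72,"t":56,"td":67,"ttn":19,"un":93}
After op 10 (add /bj 29): {"bj":29,"csi":38,"hou":72,"t":56,"td":67,"ttn":19,"un":93}
After op 11 (replace /hou 83): {"bj":29,"csi":38,"hou":83,"t":56,"td":67,"ttn":19,"un":93}
After op 12 (remove /un): {"bj":29,"csi":38,"hou":83,"t":56,"td":67,"ttn":19}
After op 13 (add /wzf 3): {"bj":29,"csi":38,"hou":83,"t":56,"td":67,"ttn":19,"wzf":3}
After op 14 (add /oq 80): {"bj":29,"csi":38,"hou":83,"oq":80,"t":56,"td":67,"ttn":19,"wzf":3}
After op 15 (replace /csi 74): {"bj":29,"csi":74,"hou":83,"oq":80,"t":56,"td":67,"ttn":19,"wzf":3}
After op 16 (remove /t): {"bj":29,"csi":74,"hou":83,"oq":80,"td":67,"ttn":19,"wzf":3}
After op 17 (remove /hou): {"bj":29,"csi":74,"oq":80,"td":67,"ttn":19,"wzf":3}
After op 18 (add /n 45): {"bj":29,"csi":74,"n":45,"oq":80,"td":67,"ttn":19,"wzf":3}
After op 19 (add /csi 33): {"bj":29,"csi":33,"n":45,"oq":80,"td":67,"ttn":19,"wzf":3}
After op 20 (replace /wzf 32): {"bj":29,"csi":33,"n":45,"oq":80,"td":67,"ttn":19,"wzf":32}
After op 21 (add /wzf 43): {"bj":29,"csi":33,"n":45,"oq":80,"td":67,"ttn":19,"wzf":43}
After op 22 (replace /wzf 45): {"bj":29,"csi":33,"n":45,"oq":80,"td":67,"ttn":19,"wzf":45}
After op 23 (remove /bj): {"csi":33,"n":45,"oq":80,"td":67,"ttn":19,"wzf":45}

Answer: {"csi":33,"n":45,"oq":80,"td":67,"ttn":19,"wzf":45}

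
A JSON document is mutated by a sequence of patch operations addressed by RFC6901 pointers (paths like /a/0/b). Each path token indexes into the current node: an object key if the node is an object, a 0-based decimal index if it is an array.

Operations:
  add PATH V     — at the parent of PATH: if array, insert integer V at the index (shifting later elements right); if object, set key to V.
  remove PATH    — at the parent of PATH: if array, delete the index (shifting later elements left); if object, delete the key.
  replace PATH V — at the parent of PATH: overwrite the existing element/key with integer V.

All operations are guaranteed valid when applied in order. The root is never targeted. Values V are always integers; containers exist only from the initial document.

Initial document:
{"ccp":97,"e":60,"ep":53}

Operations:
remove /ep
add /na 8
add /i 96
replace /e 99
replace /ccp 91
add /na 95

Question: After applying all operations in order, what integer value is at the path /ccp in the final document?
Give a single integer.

Answer: 91

Derivation:
After op 1 (remove /ep): {"ccp":97,"e":60}
After op 2 (add /na 8): {"ccp":97,"e":60,"na":8}
After op 3 (add /i 96): {"ccp":97,"e":60,"i":96,"na":8}
After op 4 (replace /e 99): {"ccp":97,"e":99,"i":96,"na":8}
After op 5 (replace /ccp 91): {"ccp":91,"e":99,"i":96,"na":8}
After op 6 (add /na 95): {"ccp":91,"e":99,"i":96,"na":95}
Value at /ccp: 91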